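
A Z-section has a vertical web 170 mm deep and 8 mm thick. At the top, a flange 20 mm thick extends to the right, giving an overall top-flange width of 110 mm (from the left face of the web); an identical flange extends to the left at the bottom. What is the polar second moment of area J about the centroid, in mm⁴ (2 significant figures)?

J ≈ 4.2 × 10⁷ mm⁴

Split into non-overlapping primitives; take the origin at the lower-left of the bounding box.
Web: 8 × 170, A = 1 360 mm², y = 85 mm, Ī = 3 275 333 mm⁴.
Top flange (beyond web): 102 × 20, A = 2 040 mm², y = 160 mm, Ī = 68 000 mm⁴.
Bottom flange (beyond web): 102 × 20, A = 2 040 mm², y = 10 mm, Ī = 68 000 mm⁴.
Centroid: ȳ = ΣA·y / ΣA = 85 mm.
Transfer each piece to the centroidal x-axis using Ī + A·d² with d = y − 85:
  web: d = 0 mm → contributes +3 275 333 mm⁴
  top flange (beyond web): d = 75 mm → contributes +11 543 000 mm⁴
  bottom flange (beyond web): d = -75 mm → contributes +11 543 000 mm⁴
Total I = 26 361 333 mm⁴.
For the y-axis: x̄ = 106 mm.
Repeating about the centroidal y-axis gives I_y = 15 886 613 mm⁴.
Polar second moment: J = I_x + I_y = 42 247 947 mm⁴.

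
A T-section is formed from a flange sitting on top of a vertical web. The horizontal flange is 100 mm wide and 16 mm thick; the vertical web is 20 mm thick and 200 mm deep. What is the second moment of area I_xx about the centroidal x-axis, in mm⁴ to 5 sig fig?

I_xx ≈ 2.6698 × 10⁷ mm⁴

Split into non-overlapping primitives; take the origin at the lower-left of the bounding box.
Flange: 100 × 16, A = 1 600 mm², y = 208 mm, Ī = 34133.33 mm⁴.
Web: 20 × 200, A = 4 000 mm², y = 100 mm, Ī = 13 333 333 mm⁴.
Centroid: ȳ = ΣA·y / ΣA = 130.8571 mm.
Transfer each piece to the centroidal x-axis using Ī + A·d² with d = y − 130.8571:
  flange: d = 77.14286 mm → contributes +9 555 766 mm⁴
  web: d = -30.85714 mm → contributes +17 141 986 mm⁴
Total I = 26 697 752 mm⁴.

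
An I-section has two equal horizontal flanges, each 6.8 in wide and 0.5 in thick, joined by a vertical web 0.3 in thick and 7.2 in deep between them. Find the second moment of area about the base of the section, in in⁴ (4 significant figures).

Decompose the section into non-overlapping parts with the origin at the bottom-left of its bounding rectangle.
Bottom flange: 6.8 × 0.5, A = 3.4 in², y = 0.25 in, Ī = 0.0708333 in⁴.
Web: 0.3 × 7.2, A = 2.16 in², y = 4.1 in, Ī = 9.3312 in⁴.
Top flange: 6.8 × 0.5, A = 3.4 in², y = 7.95 in, Ī = 0.0708333 in⁴.
Transfer each piece to the bottom edge using Ī + A·d² with d = y − 0:
  bottom flange: d = 0.25 in → contributes +0.283333 in⁴
  web: d = 4.1 in → contributes +45.6408 in⁴
  top flange: d = 7.95 in → contributes +214.959 in⁴
Total I = 260.883 in⁴.

I_base ≈ 260.9 in⁴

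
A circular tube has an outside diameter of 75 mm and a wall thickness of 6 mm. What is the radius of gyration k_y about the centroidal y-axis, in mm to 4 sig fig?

Treat the section as a set of non-overlapping primitives; coordinates are from the bounding-box lower-left.
Outer circle: ⌀75, A = 4417.86 mm², x = 37.5 mm, Ī = 1 553 156 mm⁴.
Bore (subtracted): ⌀63, A = 3117.25 mm², x = 37.5 mm, Ī = 773 272 mm⁴.
By symmetry the centroid is at mid-width, x̄ = 37.5 mm.
All pieces are centred on the centroidal y-axis, so I = ΣĪ (holes subtracted) = 779 884 mm⁴.
Radius of gyration: k = √(I/A) = √(779 884 / 1300.62) = 24.4872 mm.

k_y ≈ 24.49 mm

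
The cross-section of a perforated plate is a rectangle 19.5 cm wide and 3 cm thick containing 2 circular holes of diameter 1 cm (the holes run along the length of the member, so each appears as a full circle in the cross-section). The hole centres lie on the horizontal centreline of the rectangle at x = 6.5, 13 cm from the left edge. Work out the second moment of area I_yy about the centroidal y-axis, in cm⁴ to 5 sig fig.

Split into non-overlapping primitives; take the origin at the lower-left of the bounding box.
Plate: 19.5 × 3, A = 58.5 cm², x = 9.75 cm, Ī = 1853.719 cm⁴.
Hole 1 (subtracted): ⌀1, A = 0.7853982 cm², x = 6.5 cm, Ī = 0.04908739 cm⁴.
Hole 2 (subtracted): ⌀1, A = 0.7853982 cm², x = 13 cm, Ī = 0.04908739 cm⁴.
By symmetry the centroid is at mid-width, x̄ = 9.75 cm.
Transfer each piece to the centroidal y-axis using Ī + A·d² with d = x − 9.75:
  plate: d = 0 cm → contributes +1853.719 cm⁴
  hole 1: d = -3.25 cm → contributes −8.344855 cm⁴
  hole 2: d = 3.25 cm → contributes −8.344855 cm⁴
Total I = 1837.029 cm⁴.

I_yy ≈ 1837.0 cm⁴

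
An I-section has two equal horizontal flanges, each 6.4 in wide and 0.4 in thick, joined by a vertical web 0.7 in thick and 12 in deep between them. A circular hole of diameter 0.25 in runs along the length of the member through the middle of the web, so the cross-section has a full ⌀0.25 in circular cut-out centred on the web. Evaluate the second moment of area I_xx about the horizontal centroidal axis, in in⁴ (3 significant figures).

Decompose the section into non-overlapping parts with the origin at the bottom-left of its bounding rectangle.
Bottom flange: 6.4 × 0.4, A = 2.56 in², y = 0.2 in, Ī = 0.034133 in⁴.
Web: 0.7 × 12, A = 8.4 in², y = 6.4 in, Ī = 100.8 in⁴.
Top flange: 6.4 × 0.4, A = 2.56 in², y = 12.6 in, Ī = 0.034133 in⁴.
Hole (subtracted): ⌀0.25, A = 0.049087 in², y = 6.4 in, Ī = 0.00019175 in⁴.
By symmetry the centroid is at mid-height, ȳ = 6.4 in.
Transfer each piece to the horizontal centroidal axis using Ī + A·d² with d = y − 6.4:
  bottom flange: d = -6.2 in → contributes +98.441 in⁴
  web: d = 0 in → contributes +100.8 in⁴
  top flange: d = 6.2 in → contributes +98.441 in⁴
  hole: d = 0 in → contributes −0.00019175 in⁴
Total I = 297.68 in⁴.

I_xx ≈ 298 in⁴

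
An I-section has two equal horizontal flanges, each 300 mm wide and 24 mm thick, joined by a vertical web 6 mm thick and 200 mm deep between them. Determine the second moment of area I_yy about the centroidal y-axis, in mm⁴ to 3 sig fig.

I_yy ≈ 1.08 × 10⁸ mm⁴

Treat the section as a set of non-overlapping primitives; coordinates are from the bounding-box lower-left.
Bottom flange: 300 × 24, A = 7 200 mm², x = 150 mm, Ī = 54 000 000 mm⁴.
Web: 6 × 200, A = 1 200 mm², x = 150 mm, Ī = 3 600 mm⁴.
Top flange: 300 × 24, A = 7 200 mm², x = 150 mm, Ī = 54 000 000 mm⁴.
By symmetry the centroid is at mid-width, x̄ = 150 mm.
All pieces are centred on the centroidal y-axis, so I = ΣĪ = 108 003 600 mm⁴.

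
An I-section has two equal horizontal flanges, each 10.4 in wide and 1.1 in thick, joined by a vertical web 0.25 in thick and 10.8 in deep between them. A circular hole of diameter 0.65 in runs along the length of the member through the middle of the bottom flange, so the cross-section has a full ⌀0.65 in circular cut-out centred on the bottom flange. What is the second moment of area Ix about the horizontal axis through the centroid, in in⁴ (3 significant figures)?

Treat the section as a set of non-overlapping primitives; coordinates are from the bounding-box lower-left.
Bottom flange: 10.4 × 1.1, A = 11.44 in², y = 0.55 in, Ī = 1.1535 in⁴.
Web: 0.25 × 10.8, A = 2.7 in², y = 6.5 in, Ī = 26.244 in⁴.
Top flange: 10.4 × 1.1, A = 11.44 in², y = 12.45 in, Ī = 1.1535 in⁴.
Hole (subtracted): ⌀0.65, A = 0.33183 in², y = 0.55 in, Ī = 0.0087624 in⁴.
Centroid: ȳ = ΣA·y / ΣA = 6.5782 in.
Transfer each piece to the horizontal axis through the centroid using Ī + A·d² with d = y − 6.5782:
  bottom flange: d = -6.0282 in → contributes +416.87 in⁴
  web: d = -0.078199 in → contributes +26.261 in⁴
  top flange: d = 5.8718 in → contributes +395.58 in⁴
  hole: d = -6.0282 in → contributes −12.067 in⁴
Total I = 826.65 in⁴.

Ix ≈ 827 in⁴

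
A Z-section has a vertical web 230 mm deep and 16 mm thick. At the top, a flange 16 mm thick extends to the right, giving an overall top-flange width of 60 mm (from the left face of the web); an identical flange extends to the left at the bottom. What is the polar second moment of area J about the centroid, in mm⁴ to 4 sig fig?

J ≈ 3.395 × 10⁷ mm⁴

Split into non-overlapping primitives; take the origin at the lower-left of the bounding box.
Web: 16 × 230, A = 3 680 mm², y = 115 mm, Ī = 16 222 667 mm⁴.
Top flange (beyond web): 44 × 16, A = 704 mm², y = 222 mm, Ī = 15018.7 mm⁴.
Bottom flange (beyond web): 44 × 16, A = 704 mm², y = 8 mm, Ī = 15018.7 mm⁴.
Centroid: ȳ = ΣA·y / ΣA = 115 mm.
Transfer each piece to the centroidal x-axis using Ī + A·d² with d = y − 115:
  web: d = 0 mm → contributes +16 222 667 mm⁴
  top flange (beyond web): d = 107 mm → contributes +8 075 115 mm⁴
  bottom flange (beyond web): d = -107 mm → contributes +8 075 115 mm⁴
Total I = 32 372 896 mm⁴.
For the y-axis: x̄ = 52 mm.
Repeating about the centroidal y-axis gives I_y = 1 572 864 mm⁴.
Polar second moment: J = I_x + I_y = 33 945 760 mm⁴.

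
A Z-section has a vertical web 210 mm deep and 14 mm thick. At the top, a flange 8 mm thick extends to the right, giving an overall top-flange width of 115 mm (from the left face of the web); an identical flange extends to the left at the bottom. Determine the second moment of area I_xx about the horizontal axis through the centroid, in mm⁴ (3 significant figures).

Break the section into simple shapes (no overlaps), measuring from the bottom-left corner of the bounding box.
Web: 14 × 210, A = 2 940 mm², y = 105 mm, Ī = 10 804 500 mm⁴.
Top flange (beyond web): 101 × 8, A = 808 mm², y = 206 mm, Ī = 4309.3 mm⁴.
Bottom flange (beyond web): 101 × 8, A = 808 mm², y = 4 mm, Ī = 4309.3 mm⁴.
Centroid: ȳ = ΣA·y / ΣA = 105 mm.
Transfer each piece to the horizontal axis through the centroid using Ī + A·d² with d = y − 105:
  web: d = 0 mm → contributes +10 804 500 mm⁴
  top flange (beyond web): d = 101 mm → contributes +8 246 717 mm⁴
  bottom flange (beyond web): d = -101 mm → contributes +8 246 717 mm⁴
Total I = 27 297 935 mm⁴.

I_xx ≈ 2.73 × 10⁷ mm⁴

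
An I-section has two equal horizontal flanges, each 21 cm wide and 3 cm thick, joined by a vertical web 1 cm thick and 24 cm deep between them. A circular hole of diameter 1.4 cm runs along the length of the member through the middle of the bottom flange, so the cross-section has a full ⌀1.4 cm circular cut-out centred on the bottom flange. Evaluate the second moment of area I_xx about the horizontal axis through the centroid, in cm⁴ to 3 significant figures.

Break the section into simple shapes (no overlaps), measuring from the bottom-left corner of the bounding box.
Bottom flange: 21 × 3, A = 63 cm², y = 1.5 cm, Ī = 47.25 cm⁴.
Web: 1 × 24, A = 24 cm², y = 15 cm, Ī = 1 152 cm⁴.
Top flange: 21 × 3, A = 63 cm², y = 28.5 cm, Ī = 47.25 cm⁴.
Hole (subtracted): ⌀1.4, A = 1.5394 cm², y = 1.5 cm, Ī = 0.18857 cm⁴.
Centroid: ȳ = ΣA·y / ΣA = 15.14 cm.
Transfer each piece to the horizontal axis through the centroid using Ī + A·d² with d = y − 15.14:
  bottom flange: d = -13.64 cm → contributes +11 768 cm⁴
  web: d = -0.13998 cm → contributes +1152.5 cm⁴
  top flange: d = 13.36 cm → contributes +11 292 cm⁴
  hole: d = -13.64 cm → contributes −286.59 cm⁴
Total I = 23 926 cm⁴.

I_xx ≈ 2.39 × 10⁴ cm⁴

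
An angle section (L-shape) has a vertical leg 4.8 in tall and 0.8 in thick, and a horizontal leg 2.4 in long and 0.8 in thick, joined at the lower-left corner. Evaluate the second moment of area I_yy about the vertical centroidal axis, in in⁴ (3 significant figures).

Decompose the section into non-overlapping parts with the origin at the bottom-left of its bounding rectangle.
Vertical leg: 0.8 × 4.8, A = 3.84 in², x = 0.4 in, Ī = 0.2048 in⁴.
Horizontal leg (remainder): 1.6 × 0.8, A = 1.28 in², x = 1.6 in, Ī = 0.27307 in⁴.
Centroid: x̄ = ΣA·x / ΣA = 0.7 in.
Transfer each piece to the vertical centroidal axis using Ī + A·d² with d = x − 0.7:
  vertical leg: d = -0.3 in → contributes +0.5504 in⁴
  horizontal leg (remainder): d = 0.9 in → contributes +1.3099 in⁴
Total I = 1.8603 in⁴.

I_yy ≈ 1.86 in⁴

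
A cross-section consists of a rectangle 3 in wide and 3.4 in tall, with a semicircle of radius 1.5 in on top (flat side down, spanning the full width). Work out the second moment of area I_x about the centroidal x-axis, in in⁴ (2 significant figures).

I_x ≈ 25 in⁴

Split into non-overlapping primitives; take the origin at the lower-left of the bounding box.
Rectangular body: 3 × 3.4, A = 10.2 in², y = 1.7 in, Ī = 9.826 in⁴.
Semicircular cap: semicircle r = 1.5, A = 3.534 in², y = 4.037 in, Ī = 0.5556 in⁴.
Centroid: ȳ = ΣA·y / ΣA = 2.301 in.
Transfer each piece to the centroidal x-axis using Ī + A·d² with d = y − 2.301:
  rectangular body: d = -0.6013 in → contributes +13.51 in⁴
  semicircular cap: d = 1.735 in → contributes +11.2 in⁴
Total I = 24.71 in⁴.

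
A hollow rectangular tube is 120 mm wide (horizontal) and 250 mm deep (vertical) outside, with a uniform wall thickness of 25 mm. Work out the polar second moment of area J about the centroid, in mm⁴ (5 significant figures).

J ≈ 1.3987 × 10⁸ mm⁴

Treat the section as a set of non-overlapping primitives; coordinates are from the bounding-box lower-left.
Outer rectangle: 120 × 250, A = 30 000 mm², y = 125 mm, Ī = 156 250 000 mm⁴.
Inner void (subtracted): 70 × 200, A = 14 000 mm², y = 125 mm, Ī = 46 666 667 mm⁴.
By symmetry the centroid is at mid-height, ȳ = 125 mm.
All pieces are centred on the centroidal x-axis, so I = ΣĪ (holes subtracted) = 109 583 333 mm⁴.
Repeating about the centroidal y-axis gives I_y = 30 283 333 mm⁴.
Polar second moment: J = I_x + I_y = 139 866 667 mm⁴.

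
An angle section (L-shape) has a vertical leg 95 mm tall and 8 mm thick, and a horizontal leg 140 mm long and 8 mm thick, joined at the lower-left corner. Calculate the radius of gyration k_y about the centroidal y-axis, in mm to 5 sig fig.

Split into non-overlapping primitives; take the origin at the lower-left of the bounding box.
Vertical leg: 8 × 95, A = 760 mm², x = 4 mm, Ī = 4053.333 mm⁴.
Horizontal leg (remainder): 132 × 8, A = 1 056 mm², x = 74 mm, Ī = 1 533 312 mm⁴.
Centroid: x̄ = ΣA·x / ΣA = 44.70485 mm.
Transfer each piece to the centroidal y-axis using Ī + A·d² with d = x − 44.70485:
  vertical leg: d = -40.70485 mm → contributes +1 263 286 mm⁴
  horizontal leg (remainder): d = 29.29515 mm → contributes +2 439 578 mm⁴
Total I = 3 702 863 mm⁴.
Radius of gyration: k = √(I/A) = √(3 702 863 / 1 816) = 45.15553 mm.

k_y ≈ 45.156 mm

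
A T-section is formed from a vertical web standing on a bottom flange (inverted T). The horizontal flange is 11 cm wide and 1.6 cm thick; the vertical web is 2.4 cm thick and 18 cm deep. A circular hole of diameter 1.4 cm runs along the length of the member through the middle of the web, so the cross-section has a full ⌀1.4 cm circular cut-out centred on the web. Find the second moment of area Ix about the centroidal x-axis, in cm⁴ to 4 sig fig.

Ix ≈ 2358 cm⁴

Decompose the section into non-overlapping parts with the origin at the bottom-left of its bounding rectangle.
Flange: 11 × 1.6, A = 17.6 cm², y = 0.8 cm, Ī = 3.75467 cm⁴.
Web: 2.4 × 18, A = 43.2 cm², y = 10.6 cm, Ī = 1166.4 cm⁴.
Hole (subtracted): ⌀1.4, A = 1.53938 cm², y = 10.6 cm, Ī = 0.188574 cm⁴.
Centroid: ȳ = ΣA·y / ΣA = 7.68947 cm.
Transfer each piece to the centroidal x-axis using Ī + A·d² with d = y − 7.68947:
  flange: d = -6.88947 cm → contributes +839.134 cm⁴
  web: d = 2.91053 cm → contributes +1532.36 cm⁴
  hole: d = 2.91053 cm → contributes −13.229 cm⁴
Total I = 2358.26 cm⁴.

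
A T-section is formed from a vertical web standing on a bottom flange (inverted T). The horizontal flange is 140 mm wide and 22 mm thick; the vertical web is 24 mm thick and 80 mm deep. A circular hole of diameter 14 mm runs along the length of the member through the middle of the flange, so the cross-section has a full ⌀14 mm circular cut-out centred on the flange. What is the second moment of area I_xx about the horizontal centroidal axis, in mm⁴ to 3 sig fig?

Break the section into simple shapes (no overlaps), measuring from the bottom-left corner of the bounding box.
Flange: 140 × 22, A = 3 080 mm², y = 11 mm, Ī = 124 227 mm⁴.
Web: 24 × 80, A = 1 920 mm², y = 62 mm, Ī = 1 024 000 mm⁴.
Hole (subtracted): ⌀14, A = 153.94 mm², y = 11 mm, Ī = 1885.7 mm⁴.
Centroid: ȳ = ΣA·y / ΣA = 31.206 mm.
Transfer each piece to the horizontal centroidal axis using Ī + A·d² with d = y − 31.206:
  flange: d = -20.206 mm → contributes +1 381 749 mm⁴
  web: d = 30.794 mm → contributes +2 844 668 mm⁴
  hole: d = -20.206 mm → contributes −64 737 mm⁴
Total I = 4 161 680 mm⁴.

I_xx ≈ 4.16 × 10⁶ mm⁴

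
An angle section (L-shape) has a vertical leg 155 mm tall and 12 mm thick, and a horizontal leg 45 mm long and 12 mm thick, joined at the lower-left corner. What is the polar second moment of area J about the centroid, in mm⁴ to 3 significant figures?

Break the section into simple shapes (no overlaps), measuring from the bottom-left corner of the bounding box.
Vertical leg: 12 × 155, A = 1 860 mm², y = 77.5 mm, Ī = 3 723 875 mm⁴.
Horizontal leg (remainder): 33 × 12, A = 396 mm², y = 6 mm, Ī = 4 752 mm⁴.
Centroid: ȳ = ΣA·y / ΣA = 64.949 mm.
Transfer each piece to the centroidal x-axis using Ī + A·d² with d = y − 64.949:
  vertical leg: d = 12.551 mm → contributes +4 016 854 mm⁴
  horizontal leg (remainder): d = -58.949 mm → contributes +1 380 868 mm⁴
Total I = 5 397 722 mm⁴.
For the y-axis: x̄ = 9.9495 mm.
Repeating about the centroidal y-axis gives I_y = 223 542 mm⁴.
Polar second moment: J = I_x + I_y = 5 621 264 mm⁴.

J ≈ 5.62 × 10⁶ mm⁴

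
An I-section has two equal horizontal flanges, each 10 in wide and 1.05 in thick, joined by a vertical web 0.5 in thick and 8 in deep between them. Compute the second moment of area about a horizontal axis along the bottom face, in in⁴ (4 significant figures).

I_base ≈ 1091 in⁴

Decompose the section into non-overlapping parts with the origin at the bottom-left of its bounding rectangle.
Bottom flange: 10 × 1.05, A = 10.5 in², y = 0.525 in, Ī = 0.964688 in⁴.
Web: 0.5 × 8, A = 4 in², y = 5.05 in, Ī = 21.3333 in⁴.
Top flange: 10 × 1.05, A = 10.5 in², y = 9.575 in, Ī = 0.964688 in⁴.
Transfer each piece to the base of the section using Ī + A·d² with d = y − 0:
  bottom flange: d = 0.525 in → contributes +3.85875 in⁴
  web: d = 5.05 in → contributes +123.343 in⁴
  top flange: d = 9.575 in → contributes +963.611 in⁴
Total I = 1090.81 in⁴.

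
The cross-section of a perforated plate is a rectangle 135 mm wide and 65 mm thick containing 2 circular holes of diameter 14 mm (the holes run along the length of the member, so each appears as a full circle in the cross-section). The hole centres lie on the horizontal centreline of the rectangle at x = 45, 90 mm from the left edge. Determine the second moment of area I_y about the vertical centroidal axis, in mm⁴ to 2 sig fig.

Break the section into simple shapes (no overlaps), measuring from the bottom-left corner of the bounding box.
Plate: 135 × 65, A = 8 775 mm², x = 67.5 mm, Ī = 13 327 031 mm⁴.
Hole 1 (subtracted): ⌀14, A = 153.9 mm², x = 45 mm, Ī = 1 886 mm⁴.
Hole 2 (subtracted): ⌀14, A = 153.9 mm², x = 90 mm, Ī = 1 886 mm⁴.
By symmetry the centroid is at mid-width, x̄ = 67.5 mm.
Transfer each piece to the vertical centroidal axis using Ī + A·d² with d = x − 67.5:
  plate: d = 0 mm → contributes +13 327 031 mm⁴
  hole 1: d = -22.5 mm → contributes −79 817 mm⁴
  hole 2: d = 22.5 mm → contributes −79 817 mm⁴
Total I = 13 167 398 mm⁴.

I_y ≈ 1.3 × 10⁷ mm⁴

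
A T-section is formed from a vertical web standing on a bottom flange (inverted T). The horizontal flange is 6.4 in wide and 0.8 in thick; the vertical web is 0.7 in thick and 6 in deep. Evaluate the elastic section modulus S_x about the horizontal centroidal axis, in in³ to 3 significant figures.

S_x ≈ 8.12 in³

Treat the section as a set of non-overlapping primitives; coordinates are from the bounding-box lower-left.
Flange: 6.4 × 0.8, A = 5.12 in², y = 0.4 in, Ī = 0.27307 in⁴.
Web: 0.7 × 6, A = 4.2 in², y = 3.8 in, Ī = 12.6 in⁴.
Centroid: ȳ = ΣA·y / ΣA = 1.9322 in.
Transfer each piece to the horizontal centroidal axis using Ī + A·d² with d = y − 1.9322:
  flange: d = -1.5322 in → contributes +12.293 in⁴
  web: d = 1.8678 in → contributes +27.253 in⁴
Total I = 39.545 in⁴.
Extreme fibre distance c = 4.8678 in; S = I/c = 8.1239 in³.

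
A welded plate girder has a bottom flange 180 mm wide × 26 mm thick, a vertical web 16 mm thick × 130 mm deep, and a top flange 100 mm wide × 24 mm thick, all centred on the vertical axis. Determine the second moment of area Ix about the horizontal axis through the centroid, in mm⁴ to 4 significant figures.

Ix ≈ 4.246 × 10⁷ mm⁴

Split into non-overlapping primitives; take the origin at the lower-left of the bounding box.
Bottom plate: 180 × 26, A = 4 680 mm², y = 13 mm, Ī = 263 640 mm⁴.
Web plate: 16 × 130, A = 2 080 mm², y = 91 mm, Ī = 2 929 333 mm⁴.
Top plate: 100 × 24, A = 2 400 mm², y = 168 mm, Ī = 115 200 mm⁴.
Centroid: ȳ = ΣA·y / ΣA = 71.3231 mm.
Transfer each piece to the horizontal axis through the centroid using Ī + A·d² with d = y − 71.3231:
  bottom plate: d = -58.3231 mm → contributes +16 183 077 mm⁴
  web plate: d = 19.6769 mm → contributes +3 734 665 mm⁴
  top plate: d = 96.6769 mm → contributes +22 546 595 mm⁴
Total I = 42 464 337 mm⁴.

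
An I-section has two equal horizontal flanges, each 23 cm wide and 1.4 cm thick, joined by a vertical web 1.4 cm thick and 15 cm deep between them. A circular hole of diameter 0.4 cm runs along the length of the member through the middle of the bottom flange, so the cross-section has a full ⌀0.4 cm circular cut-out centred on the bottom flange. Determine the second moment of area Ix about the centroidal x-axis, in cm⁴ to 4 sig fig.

Ix ≈ 4726 cm⁴

Treat the section as a set of non-overlapping primitives; coordinates are from the bounding-box lower-left.
Bottom flange: 23 × 1.4, A = 32.2 cm², y = 0.7 cm, Ī = 5.25933 cm⁴.
Web: 1.4 × 15, A = 21 cm², y = 8.9 cm, Ī = 393.75 cm⁴.
Top flange: 23 × 1.4, A = 32.2 cm², y = 17.1 cm, Ī = 5.25933 cm⁴.
Hole (subtracted): ⌀0.4, A = 0.125664 cm², y = 0.7 cm, Ī = 0.00125664 cm⁴.
Centroid: ȳ = ΣA·y / ΣA = 8.91208 cm.
Transfer each piece to the centroidal x-axis using Ī + A·d² with d = y − 8.91208:
  bottom flange: d = -8.21208 cm → contributes +2176.77 cm⁴
  web: d = -0.0120839 cm → contributes +393.753 cm⁴
  top flange: d = 8.18792 cm → contributes +2164.01 cm⁴
  hole: d = -8.21208 cm → contributes −8.47581 cm⁴
Total I = 4726.06 cm⁴.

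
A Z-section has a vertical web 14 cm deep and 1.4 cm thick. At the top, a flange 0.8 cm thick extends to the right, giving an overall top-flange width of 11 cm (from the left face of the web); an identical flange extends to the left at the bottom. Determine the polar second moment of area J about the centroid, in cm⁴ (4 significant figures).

J ≈ 1576 cm⁴

Decompose the section into non-overlapping parts with the origin at the bottom-left of its bounding rectangle.
Web: 1.4 × 14, A = 19.6 cm², y = 7 cm, Ī = 320.133 cm⁴.
Top flange (beyond web): 9.6 × 0.8, A = 7.68 cm², y = 13.6 cm, Ī = 0.4096 cm⁴.
Bottom flange (beyond web): 9.6 × 0.8, A = 7.68 cm², y = 0.4 cm, Ī = 0.4096 cm⁴.
Centroid: ȳ = ΣA·y / ΣA = 7 cm.
Transfer each piece to the centroidal x-axis using Ī + A·d² with d = y − 7:
  web: d = 0 cm → contributes +320.133 cm⁴
  top flange (beyond web): d = 6.6 cm → contributes +334.95 cm⁴
  bottom flange (beyond web): d = -6.6 cm → contributes +334.95 cm⁴
Total I = 990.034 cm⁴.
For the y-axis: x̄ = 10.3 cm.
Repeating about the centroidal y-axis gives I_y = 585.806 cm⁴.
Polar second moment: J = I_x + I_y = 1575.84 cm⁴.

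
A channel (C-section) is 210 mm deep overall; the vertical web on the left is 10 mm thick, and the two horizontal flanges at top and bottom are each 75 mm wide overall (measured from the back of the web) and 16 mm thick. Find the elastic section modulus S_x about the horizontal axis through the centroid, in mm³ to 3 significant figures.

Treat the section as a set of non-overlapping primitives; coordinates are from the bounding-box lower-left.
Web: 10 × 210, A = 2 100 mm², y = 105 mm, Ī = 7 717 500 mm⁴.
Top flange (beyond web): 65 × 16, A = 1 040 mm², y = 202 mm, Ī = 22 187 mm⁴.
Bottom flange (beyond web): 65 × 16, A = 1 040 mm², y = 8 mm, Ī = 22 187 mm⁴.
By symmetry the centroid is at mid-height, ȳ = 105 mm.
Transfer each piece to the horizontal axis through the centroid using Ī + A·d² with d = y − 105:
  web: d = 0 mm → contributes +7 717 500 mm⁴
  top flange (beyond web): d = 97 mm → contributes +9 807 547 mm⁴
  bottom flange (beyond web): d = -97 mm → contributes +9 807 547 mm⁴
Total I = 27 332 593 mm⁴.
Extreme fibre distance c = 105 mm; S = I/c = 260 310 mm³.

S_x ≈ 2.60 × 10⁵ mm³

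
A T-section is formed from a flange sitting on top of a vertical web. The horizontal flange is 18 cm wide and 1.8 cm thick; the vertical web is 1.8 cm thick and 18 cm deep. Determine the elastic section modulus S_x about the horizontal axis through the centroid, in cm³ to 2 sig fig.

Decompose the section into non-overlapping parts with the origin at the bottom-left of its bounding rectangle.
Flange: 18 × 1.8, A = 32.4 cm², y = 18.9 cm, Ī = 8.748 cm⁴.
Web: 1.8 × 18, A = 32.4 cm², y = 9 cm, Ī = 874.8 cm⁴.
Centroid: ȳ = ΣA·y / ΣA = 13.95 cm.
Transfer each piece to the horizontal axis through the centroid using Ī + A·d² with d = y − 13.95:
  flange: d = 4.95 cm → contributes +802.6 cm⁴
  web: d = -4.95 cm → contributes +1 669 cm⁴
Total I = 2 471 cm⁴.
Extreme fibre distance c = 13.95 cm; S = I/c = 177.2 cm³.

S_x ≈ 180 cm³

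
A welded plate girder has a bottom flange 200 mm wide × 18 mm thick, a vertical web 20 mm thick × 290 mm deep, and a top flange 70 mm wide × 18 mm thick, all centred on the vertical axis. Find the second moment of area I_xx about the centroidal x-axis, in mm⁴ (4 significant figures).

Treat the section as a set of non-overlapping primitives; coordinates are from the bounding-box lower-left.
Bottom plate: 200 × 18, A = 3 600 mm², y = 9 mm, Ī = 97 200 mm⁴.
Web plate: 20 × 290, A = 5 800 mm², y = 163 mm, Ī = 40 648 333 mm⁴.
Top plate: 70 × 18, A = 1 260 mm², y = 317 mm, Ī = 34 020 mm⁴.
Centroid: ȳ = ΣA·y / ΣA = 129.195 mm.
Transfer each piece to the centroidal x-axis using Ī + A·d² with d = y − 129.195:
  bottom plate: d = -120.195 mm → contributes +52 105 922 mm⁴
  web plate: d = 33.8049 mm → contributes +47 276 398 mm⁴
  top plate: d = 187.805 mm → contributes +44 475 067 mm⁴
Total I = 143 857 387 mm⁴.

I_xx ≈ 1.439 × 10⁸ mm⁴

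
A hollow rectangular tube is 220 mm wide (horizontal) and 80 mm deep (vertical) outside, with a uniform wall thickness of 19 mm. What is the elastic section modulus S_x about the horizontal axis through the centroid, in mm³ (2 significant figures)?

S_x ≈ 2.1 × 10⁵ mm³

Break the section into simple shapes (no overlaps), measuring from the bottom-left corner of the bounding box.
Outer rectangle: 220 × 80, A = 17 600 mm², y = 40 mm, Ī = 9 386 667 mm⁴.
Inner void (subtracted): 182 × 42, A = 7 644 mm², y = 40 mm, Ī = 1 123 668 mm⁴.
By symmetry the centroid is at mid-height, ȳ = 40 mm.
All pieces are centred on the horizontal axis through the centroid, so I = ΣĪ (holes subtracted) = 8 262 999 mm⁴.
Extreme fibre distance c = 40 mm; S = I/c = 206 575 mm³.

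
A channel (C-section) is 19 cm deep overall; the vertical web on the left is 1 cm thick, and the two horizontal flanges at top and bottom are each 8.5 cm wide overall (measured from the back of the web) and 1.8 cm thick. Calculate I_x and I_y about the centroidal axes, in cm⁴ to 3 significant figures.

I_x ≈ 2580 cm⁴, I_y ≈ 330 cm⁴

Split into non-overlapping primitives; take the origin at the lower-left of the bounding box.
Web: 1 × 19, A = 19 cm², y = 9.5 cm, Ī = 571.58 cm⁴.
Top flange (beyond web): 7.5 × 1.8, A = 13.5 cm², y = 18.1 cm, Ī = 3.645 cm⁴.
Bottom flange (beyond web): 7.5 × 1.8, A = 13.5 cm², y = 0.9 cm, Ī = 3.645 cm⁴.
By symmetry the centroid is at mid-height, ȳ = 9.5 cm.
Transfer each piece to the centroidal x-axis using Ī + A·d² with d = y − 9.5:
  web: d = 0 cm → contributes +571.58 cm⁴
  top flange (beyond web): d = 8.6 cm → contributes +1002.1 cm⁴
  bottom flange (beyond web): d = -8.6 cm → contributes +1002.1 cm⁴
Total I = 2575.8 cm⁴.
For the y-axis: x̄ = 2.9946 cm.
Repeating about the centroidal y-axis gives I_y = 329.58 cm⁴.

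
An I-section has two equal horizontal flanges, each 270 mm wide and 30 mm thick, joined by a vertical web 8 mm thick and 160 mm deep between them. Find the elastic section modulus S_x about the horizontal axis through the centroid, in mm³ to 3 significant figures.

S_x ≈ 1.37 × 10⁶ mm³

Decompose the section into non-overlapping parts with the origin at the bottom-left of its bounding rectangle.
Bottom flange: 270 × 30, A = 8 100 mm², y = 15 mm, Ī = 607 500 mm⁴.
Web: 8 × 160, A = 1 280 mm², y = 110 mm, Ī = 2 730 667 mm⁴.
Top flange: 270 × 30, A = 8 100 mm², y = 205 mm, Ī = 607 500 mm⁴.
By symmetry the centroid is at mid-height, ȳ = 110 mm.
Transfer each piece to the horizontal axis through the centroid using Ī + A·d² with d = y − 110:
  bottom flange: d = -95 mm → contributes +73 710 000 mm⁴
  web: d = 0 mm → contributes +2 730 667 mm⁴
  top flange: d = 95 mm → contributes +73 710 000 mm⁴
Total I = 150 150 667 mm⁴.
Extreme fibre distance c = 110 mm; S = I/c = 1 365 006 mm³.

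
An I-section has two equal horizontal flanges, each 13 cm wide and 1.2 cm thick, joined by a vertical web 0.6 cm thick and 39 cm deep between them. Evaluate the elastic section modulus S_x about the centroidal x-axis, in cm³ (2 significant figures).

Split into non-overlapping primitives; take the origin at the lower-left of the bounding box.
Bottom flange: 13 × 1.2, A = 15.6 cm², y = 0.6 cm, Ī = 1.872 cm⁴.
Web: 0.6 × 39, A = 23.4 cm², y = 20.7 cm, Ī = 2 966 cm⁴.
Top flange: 13 × 1.2, A = 15.6 cm², y = 40.8 cm, Ī = 1.872 cm⁴.
By symmetry the centroid is at mid-height, ȳ = 20.7 cm.
Transfer each piece to the centroidal x-axis using Ī + A·d² with d = y − 20.7:
  bottom flange: d = -20.1 cm → contributes +6 304 cm⁴
  web: d = 0 cm → contributes +2 966 cm⁴
  top flange: d = 20.1 cm → contributes +6 304 cm⁴
Total I = 15 575 cm⁴.
Extreme fibre distance c = 20.7 cm; S = I/c = 752.4 cm³.

S_x ≈ 750 cm³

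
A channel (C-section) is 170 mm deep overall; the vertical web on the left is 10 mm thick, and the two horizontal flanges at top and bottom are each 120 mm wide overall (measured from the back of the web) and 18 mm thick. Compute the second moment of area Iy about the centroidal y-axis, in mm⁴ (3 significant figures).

Break the section into simple shapes (no overlaps), measuring from the bottom-left corner of the bounding box.
Web: 10 × 170, A = 1 700 mm², x = 5 mm, Ī = 14 167 mm⁴.
Top flange (beyond web): 110 × 18, A = 1 980 mm², x = 65 mm, Ī = 1 996 500 mm⁴.
Bottom flange (beyond web): 110 × 18, A = 1 980 mm², x = 65 mm, Ī = 1 996 500 mm⁴.
Centroid: x̄ = ΣA·x / ΣA = 46.979 mm.
Transfer each piece to the centroidal y-axis using Ī + A·d² with d = x − 46.979:
  web: d = -41.979 mm → contributes +3 009 940 mm⁴
  top flange (beyond web): d = 18.021 mm → contributes +2 639 532 mm⁴
  bottom flange (beyond web): d = 18.021 mm → contributes +2 639 532 mm⁴
Total I = 8 289 004 mm⁴.

Iy ≈ 8.29 × 10⁶ mm⁴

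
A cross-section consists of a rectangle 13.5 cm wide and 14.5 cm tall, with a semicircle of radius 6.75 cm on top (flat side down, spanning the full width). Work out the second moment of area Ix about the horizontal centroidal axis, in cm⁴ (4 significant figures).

Ix ≈ 9019 cm⁴

Treat the section as a set of non-overlapping primitives; coordinates are from the bounding-box lower-left.
Rectangular body: 13.5 × 14.5, A = 195.75 cm², y = 7.25 cm, Ī = 3429.7 cm⁴.
Semicircular cap: semicircle r = 6.75, A = 71.5694 cm², y = 17.3648 cm, Ī = 227.849 cm⁴.
Centroid: ȳ = ΣA·y / ΣA = 9.95803 cm.
Transfer each piece to the horizontal centroidal axis using Ī + A·d² with d = y − 9.95803:
  rectangular body: d = -2.70803 cm → contributes +4865.22 cm⁴
  semicircular cap: d = 7.40676 cm → contributes +4154.15 cm⁴
Total I = 9019.37 cm⁴.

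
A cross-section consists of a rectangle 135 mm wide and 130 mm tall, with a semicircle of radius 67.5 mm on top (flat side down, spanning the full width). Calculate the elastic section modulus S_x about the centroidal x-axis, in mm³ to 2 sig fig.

S_x ≈ 6.8 × 10⁵ mm³

Split into non-overlapping primitives; take the origin at the lower-left of the bounding box.
Rectangular body: 135 × 130, A = 17 550 mm², y = 65 mm, Ī = 24 716 250 mm⁴.
Semicircular cap: semicircle r = 67.5, A = 7 157 mm², y = 158.6 mm, Ī = 2 278 490 mm⁴.
Centroid: ȳ = ΣA·y / ΣA = 92.13 mm.
Transfer each piece to the centroidal x-axis using Ī + A·d² with d = y − 92.13:
  rectangular body: d = -27.13 mm → contributes +37 631 119 mm⁴
  semicircular cap: d = 66.52 mm → contributes +33 947 881 mm⁴
Total I = 71 579 000 mm⁴.
Extreme fibre distance c = 105.4 mm; S = I/c = 679 294 mm³.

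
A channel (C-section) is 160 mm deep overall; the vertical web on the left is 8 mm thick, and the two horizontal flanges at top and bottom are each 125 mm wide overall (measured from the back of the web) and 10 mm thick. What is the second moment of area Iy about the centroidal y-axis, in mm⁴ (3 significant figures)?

Break the section into simple shapes (no overlaps), measuring from the bottom-left corner of the bounding box.
Web: 8 × 160, A = 1 280 mm², x = 4 mm, Ī = 6826.7 mm⁴.
Top flange (beyond web): 117 × 10, A = 1 170 mm², x = 66.5 mm, Ī = 1 334 678 mm⁴.
Bottom flange (beyond web): 117 × 10, A = 1 170 mm², x = 66.5 mm, Ī = 1 334 678 mm⁴.
Centroid: x̄ = ΣA·x / ΣA = 44.401 mm.
Transfer each piece to the centroidal y-axis using Ī + A·d² with d = x − 44.401:
  web: d = -40.401 mm → contributes +2 096 049 mm⁴
  top flange (beyond web): d = 22.099 mm → contributes +1 906 089 mm⁴
  bottom flange (beyond web): d = 22.099 mm → contributes +1 906 089 mm⁴
Total I = 5 908 226 mm⁴.

Iy ≈ 5.91 × 10⁶ mm⁴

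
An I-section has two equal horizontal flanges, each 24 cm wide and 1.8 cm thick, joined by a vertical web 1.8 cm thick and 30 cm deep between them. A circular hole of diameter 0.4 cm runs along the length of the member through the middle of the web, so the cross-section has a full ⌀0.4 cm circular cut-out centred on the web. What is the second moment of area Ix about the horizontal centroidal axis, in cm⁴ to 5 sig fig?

Ix ≈ 2.5916 × 10⁴ cm⁴

Split into non-overlapping primitives; take the origin at the lower-left of the bounding box.
Bottom flange: 24 × 1.8, A = 43.2 cm², y = 0.9 cm, Ī = 11.664 cm⁴.
Web: 1.8 × 30, A = 54 cm², y = 16.8 cm, Ī = 4 050 cm⁴.
Top flange: 24 × 1.8, A = 43.2 cm², y = 32.7 cm, Ī = 11.664 cm⁴.
Hole (subtracted): ⌀0.4, A = 0.1256637 cm², y = 16.8 cm, Ī = 0.001256637 cm⁴.
By symmetry the centroid is at mid-height, ȳ = 16.8 cm.
Transfer each piece to the horizontal centroidal axis using Ī + A·d² with d = y − 16.8:
  bottom flange: d = -15.9 cm → contributes +10933.06 cm⁴
  web: d = 0 cm → contributes +4 050 cm⁴
  top flange: d = 15.9 cm → contributes +10933.06 cm⁴
  hole: d = 0 cm → contributes −0.001256637 cm⁴
Total I = 25916.11 cm⁴.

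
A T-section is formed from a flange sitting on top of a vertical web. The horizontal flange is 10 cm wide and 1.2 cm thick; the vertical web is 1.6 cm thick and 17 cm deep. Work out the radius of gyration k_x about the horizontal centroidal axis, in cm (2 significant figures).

k_x ≈ 5.9 cm

Decompose the section into non-overlapping parts with the origin at the bottom-left of its bounding rectangle.
Flange: 10 × 1.2, A = 12 cm², y = 17.6 cm, Ī = 1.44 cm⁴.
Web: 1.6 × 17, A = 27.2 cm², y = 8.5 cm, Ī = 655.1 cm⁴.
Centroid: ȳ = ΣA·y / ΣA = 11.29 cm.
Transfer each piece to the horizontal centroidal axis using Ī + A·d² with d = y − 11.29:
  flange: d = 6.314 cm → contributes +479.9 cm⁴
  web: d = -2.786 cm → contributes +866.1 cm⁴
Total I = 1 346 cm⁴.
Radius of gyration: k = √(I/A) = √(1 346 / 39.2) = 5.86 cm.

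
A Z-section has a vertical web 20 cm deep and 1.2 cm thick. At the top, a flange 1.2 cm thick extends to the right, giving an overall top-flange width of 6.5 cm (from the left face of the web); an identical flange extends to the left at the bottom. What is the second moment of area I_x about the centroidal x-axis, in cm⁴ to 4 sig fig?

I_x ≈ 1925 cm⁴

Decompose the section into non-overlapping parts with the origin at the bottom-left of its bounding rectangle.
Web: 1.2 × 20, A = 24 cm², y = 10 cm, Ī = 800 cm⁴.
Top flange (beyond web): 5.3 × 1.2, A = 6.36 cm², y = 19.4 cm, Ī = 0.7632 cm⁴.
Bottom flange (beyond web): 5.3 × 1.2, A = 6.36 cm², y = 0.6 cm, Ī = 0.7632 cm⁴.
Centroid: ȳ = ΣA·y / ΣA = 10 cm.
Transfer each piece to the centroidal x-axis using Ī + A·d² with d = y − 10:
  web: d = 0 cm → contributes +800 cm⁴
  top flange (beyond web): d = 9.4 cm → contributes +562.733 cm⁴
  bottom flange (beyond web): d = -9.4 cm → contributes +562.733 cm⁴
Total I = 1925.47 cm⁴.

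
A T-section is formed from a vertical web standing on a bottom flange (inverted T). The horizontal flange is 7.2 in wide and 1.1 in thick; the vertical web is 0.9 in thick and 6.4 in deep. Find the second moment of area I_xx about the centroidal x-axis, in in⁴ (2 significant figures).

Decompose the section into non-overlapping parts with the origin at the bottom-left of its bounding rectangle.
Flange: 7.2 × 1.1, A = 7.92 in², y = 0.55 in, Ī = 0.7986 in⁴.
Web: 0.9 × 6.4, A = 5.76 in², y = 4.3 in, Ī = 19.66 in⁴.
Centroid: ȳ = ΣA·y / ΣA = 2.129 in.
Transfer each piece to the centroidal x-axis using Ī + A·d² with d = y − 2.129:
  flange: d = -1.579 in → contributes +20.54 in⁴
  web: d = 2.171 in → contributes +46.81 in⁴
Total I = 67.35 in⁴.

I_xx ≈ 67 in⁴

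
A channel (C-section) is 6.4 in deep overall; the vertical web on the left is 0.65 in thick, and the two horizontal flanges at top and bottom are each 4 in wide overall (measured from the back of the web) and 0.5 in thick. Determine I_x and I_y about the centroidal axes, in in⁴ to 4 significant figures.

I_x ≈ 43.42 in⁴, I_y ≈ 10.70 in⁴

Treat the section as a set of non-overlapping primitives; coordinates are from the bounding-box lower-left.
Web: 0.65 × 6.4, A = 4.16 in², y = 3.2 in, Ī = 14.1995 in⁴.
Top flange (beyond web): 3.35 × 0.5, A = 1.675 in², y = 6.15 in, Ī = 0.0348958 in⁴.
Bottom flange (beyond web): 3.35 × 0.5, A = 1.675 in², y = 0.25 in, Ī = 0.0348958 in⁴.
By symmetry the centroid is at mid-height, ȳ = 3.2 in.
Transfer each piece to the centroidal x-axis using Ī + A·d² with d = y − 3.2:
  web: d = 0 in → contributes +14.1995 in⁴
  top flange (beyond web): d = 2.95 in → contributes +14.6116 in⁴
  bottom flange (beyond web): d = -2.95 in → contributes +14.6116 in⁴
Total I = 43.4226 in⁴.
For the y-axis: x̄ = 1.21714 in.
Repeating about the centroidal y-axis gives I_y = 10.7021 in⁴.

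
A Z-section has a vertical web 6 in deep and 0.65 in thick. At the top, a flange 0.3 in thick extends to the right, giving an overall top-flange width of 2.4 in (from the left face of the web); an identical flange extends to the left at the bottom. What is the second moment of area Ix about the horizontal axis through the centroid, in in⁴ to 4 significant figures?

Ix ≈ 20.24 in⁴

Decompose the section into non-overlapping parts with the origin at the bottom-left of its bounding rectangle.
Web: 0.65 × 6, A = 3.9 in², y = 3 in, Ī = 11.7 in⁴.
Top flange (beyond web): 1.75 × 0.3, A = 0.525 in², y = 5.85 in, Ī = 0.0039375 in⁴.
Bottom flange (beyond web): 1.75 × 0.3, A = 0.525 in², y = 0.15 in, Ī = 0.0039375 in⁴.
Centroid: ȳ = ΣA·y / ΣA = 3 in.
Transfer each piece to the horizontal axis through the centroid using Ī + A·d² with d = y − 3:
  web: d = 0 in → contributes +11.7 in⁴
  top flange (beyond web): d = 2.85 in → contributes +4.26825 in⁴
  bottom flange (beyond web): d = -2.85 in → contributes +4.26825 in⁴
Total I = 20.2365 in⁴.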